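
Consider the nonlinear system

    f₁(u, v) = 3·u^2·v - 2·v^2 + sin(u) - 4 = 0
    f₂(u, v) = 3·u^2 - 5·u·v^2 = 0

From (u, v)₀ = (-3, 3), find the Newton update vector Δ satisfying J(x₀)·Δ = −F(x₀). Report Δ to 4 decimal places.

(0.7161, -1.2987)

At (-3, 3): F = (58.858880, 162.0000).
Jacobian J = [[6·u·v + cos(u), 3·u^2 - 4·v], [6·u - 5·v^2, -10·u·v]].
At the point, J = [[-54.989992, 15.0000], [-63.0000, 90.0000]] (det J = -4004.099325).
Solving J·Δ = −F gives Δ = (0.7161, -1.2987).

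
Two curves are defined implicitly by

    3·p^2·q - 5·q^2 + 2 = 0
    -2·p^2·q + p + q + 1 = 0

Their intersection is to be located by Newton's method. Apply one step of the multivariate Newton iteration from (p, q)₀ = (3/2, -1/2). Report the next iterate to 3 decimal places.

At (3/2, -1/2): F = (-2.625, 4.250).
Jacobian J = [[6·p·q, 3·p^2 - 10·q], [-4·p·q + 1, -2·p^2 + 1]].
At the point, J = [[-4.500, 11.750], [4.000, -3.500]] (det J = -31.250).
Solving J·Δ = −F gives Δ = (-1.304, -0.276).
Then the next iterate is (p, q)₁ = (0.196, -0.776).

(0.196, -0.776)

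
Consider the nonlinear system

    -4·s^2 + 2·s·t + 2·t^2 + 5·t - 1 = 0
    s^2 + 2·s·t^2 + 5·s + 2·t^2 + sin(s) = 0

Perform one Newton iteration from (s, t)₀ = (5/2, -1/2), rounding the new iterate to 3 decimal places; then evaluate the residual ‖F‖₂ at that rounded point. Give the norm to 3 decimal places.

29.080

At (5/2, -1/2): F = (-30.500, 21.09847).
Jacobian J = [[-8·s + 2·t, 2·s + 4·t + 5], [2·s + 2·t^2 + cos(s) + 5, 4·s·t + 4·t]].
At the point, J = [[-21.000, 8.000], [9.69886, -7.000]] (det J = 69.40915).
Solving J·Δ = −F gives Δ = (-0.644, 2.122).
Then the next iterate is (s, t)₁ = (1.856, 1.622).
Re-evaluating at (1.856, 1.622): F = (4.61369, 28.71195), so ‖F‖₂ = 29.080.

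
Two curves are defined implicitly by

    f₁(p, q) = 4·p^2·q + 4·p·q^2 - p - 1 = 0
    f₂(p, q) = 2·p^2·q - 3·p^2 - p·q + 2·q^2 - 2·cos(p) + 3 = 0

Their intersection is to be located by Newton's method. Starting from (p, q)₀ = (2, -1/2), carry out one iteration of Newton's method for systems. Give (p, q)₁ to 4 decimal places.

At (2, -1/2): F = (-9.0000, -10.667706).
Jacobian J = [[8·p·q + 4·q^2 - 1, 4·p^2 + 8·p·q], [4·p·q - 6·p - q + 2·sin(p), 2·p^2 - p + 4·q]].
At the point, J = [[-8.0000, 8.0000], [-13.681405, 4.0000]] (det J = 77.451241).
Solving J·Δ = −F gives Δ = (-0.6371, 0.4879).
Then the next iterate is (p, q)₁ = (1.3629, -0.0121).

(1.3629, -0.0121)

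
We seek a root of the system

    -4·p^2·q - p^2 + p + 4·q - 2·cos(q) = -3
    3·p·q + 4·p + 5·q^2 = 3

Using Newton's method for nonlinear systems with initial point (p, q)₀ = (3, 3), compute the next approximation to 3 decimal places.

(2.531, 1.079)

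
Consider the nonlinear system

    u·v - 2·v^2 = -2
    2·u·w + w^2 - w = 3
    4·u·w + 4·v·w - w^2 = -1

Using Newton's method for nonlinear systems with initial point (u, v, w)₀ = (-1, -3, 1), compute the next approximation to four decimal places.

At (-1, -3, 1): F = (-13.0000, -5.0000, -16.0000).
Jacobian J = [[v, u - 4·v, 0], [2·w, 0, 2·u + 2·w - 1], [4·w, 4·w, 4·u + 4·v - 2·w]].
At the point, J = [[-3.0000, 11.0000, 0.0000], [2.0000, 0.0000, -1.0000], [4.0000, 4.0000, -18.0000]] (det J = 340.0000).
Solving J·Δ = −F gives Δ = (2.5471, 1.8765, 0.0941).
Then the next iterate is (u, v, w)₁ = (1.5471, -1.1235, 1.0941).

(1.5471, -1.1235, 1.0941)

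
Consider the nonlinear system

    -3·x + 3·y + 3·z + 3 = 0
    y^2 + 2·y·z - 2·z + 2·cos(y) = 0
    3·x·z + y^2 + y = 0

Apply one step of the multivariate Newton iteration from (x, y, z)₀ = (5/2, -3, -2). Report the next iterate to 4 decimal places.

At (5/2, -3, -2): F = (-19.5000, 23.020015, -9.0000).
Jacobian J = [[-3, 3, 3], [0, 2·y + 2·z - 2·sin(y), 2·y - 2], [3·z, 2·y + 1, 3·x]].
At the point, J = [[-3.0000, 3.0000, 3.0000], [0.0000, -9.717760, -8.0000], [-6.0000, -5.0000, 7.5000]] (det J = 307.729920).
Solving J·Δ = −F gives Δ = (-4.1972, 2.6763, -0.3735).
Then the next iterate is (x, y, z)₁ = (-1.6972, -0.3237, -2.3735).

(-1.6972, -0.3237, -2.3735)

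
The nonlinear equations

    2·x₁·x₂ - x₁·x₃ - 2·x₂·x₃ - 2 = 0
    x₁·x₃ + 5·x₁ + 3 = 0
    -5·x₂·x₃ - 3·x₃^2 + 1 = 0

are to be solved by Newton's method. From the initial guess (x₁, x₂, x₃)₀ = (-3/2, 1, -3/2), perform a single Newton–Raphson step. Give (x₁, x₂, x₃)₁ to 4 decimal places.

(0.0000, -0.3000, 0.5000)

At (-3/2, 1, -3/2): F = (-4.2500, -2.2500, 1.7500).
Jacobian J = [[2·x₂ - x₃, 2·x₁ - 2·x₃, -x₁ - 2·x₂], [x₃ + 5, 0, x₁], [0, -5·x₃, -5·x₂ - 6·x₃]].
At the point, J = [[3.5000, 0.0000, -0.5000], [3.5000, 0.0000, -1.5000], [0.0000, 7.5000, 4.0000]] (det J = 26.2500).
Solving J·Δ = −F gives Δ = (1.5000, -1.3000, 2.0000).
Then the next iterate is (x₁, x₂, x₃)₁ = (0.0000, -0.3000, 0.5000).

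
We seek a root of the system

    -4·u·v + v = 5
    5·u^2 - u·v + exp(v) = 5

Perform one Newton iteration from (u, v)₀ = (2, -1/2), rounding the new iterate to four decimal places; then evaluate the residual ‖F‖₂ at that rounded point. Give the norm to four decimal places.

At (2, -1/2): F = (-1.5000, 16.606531).
Jacobian J = [[-4·v, -4·u + 1], [10·u - v, -u + exp(v)]].
At the point, J = [[2.0000, -7.0000], [20.5000, -1.393469]] (det J = 140.713061).
Solving J·Δ = −F gives Δ = (-0.8410, -0.4546).
Then the next iterate is (u, v)₁ = (1.1590, -0.9546).
Re-evaluating at (1.1590, -0.9546): F = (-1.529074, 3.207753), so ‖F‖₂ = 3.5536.

3.5536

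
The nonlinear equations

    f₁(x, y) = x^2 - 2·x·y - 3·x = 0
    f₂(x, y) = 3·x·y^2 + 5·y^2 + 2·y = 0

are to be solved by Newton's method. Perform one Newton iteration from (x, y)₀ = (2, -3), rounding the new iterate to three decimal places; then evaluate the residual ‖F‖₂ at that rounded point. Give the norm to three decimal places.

26.839

At (2, -3): F = (10.000, 93.000).
Jacobian J = [[2·x - 2·y - 3, -2·x], [3·y^2, 6·x·y + 10·y + 2]].
At the point, J = [[7.000, -4.000], [27.000, -64.000]] (det J = -340.000).
Solving J·Δ = −F gives Δ = (-0.788, 1.121).
Then the next iterate is (x, y)₁ = (1.212, -1.879).
Re-evaluating at (1.212, -1.879): F = (2.38764, 26.73262), so ‖F‖₂ = 26.839.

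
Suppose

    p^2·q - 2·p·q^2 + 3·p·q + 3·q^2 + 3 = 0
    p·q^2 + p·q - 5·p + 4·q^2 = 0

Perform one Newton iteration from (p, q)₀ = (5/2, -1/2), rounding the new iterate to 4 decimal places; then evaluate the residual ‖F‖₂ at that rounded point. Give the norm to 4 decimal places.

3.2487

At (5/2, -1/2): F = (-4.3750, -12.1250).
Jacobian J = [[2·p·q - 2·q^2 + 3·q, p^2 - 4·p·q + 3·p + 6·q], [q^2 + q - 5, 2·p·q + p + 8·q]].
At the point, J = [[-4.5000, 15.7500], [-5.2500, -4.0000]] (det J = 100.6875).
Solving J·Δ = −F gives Δ = (-2.0705, -0.3138).
Then the next iterate is (p, q)₁ = (0.4295, -0.8138).
Re-evaluating at (0.4295, -0.8138): F = (3.219218, 0.436500), so ‖F‖₂ = 3.2487.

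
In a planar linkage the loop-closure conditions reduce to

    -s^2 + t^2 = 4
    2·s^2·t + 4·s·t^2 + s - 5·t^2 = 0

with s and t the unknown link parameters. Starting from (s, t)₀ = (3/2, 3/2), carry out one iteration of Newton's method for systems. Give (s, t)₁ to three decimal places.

At (3/2, 3/2): F = (-4.000, 10.500).
Jacobian J = [[-2·s, 2·t], [4·s·t + 4·t^2 + 1, 2·s^2 + 8·s·t - 10·t]].
At the point, J = [[-3.000, 3.000], [19.000, 7.500]] (det J = -79.500).
Solving J·Δ = −F gives Δ = (-0.774, 0.560).
Then the next iterate is (s, t)₁ = (0.726, 2.060).

(0.726, 2.060)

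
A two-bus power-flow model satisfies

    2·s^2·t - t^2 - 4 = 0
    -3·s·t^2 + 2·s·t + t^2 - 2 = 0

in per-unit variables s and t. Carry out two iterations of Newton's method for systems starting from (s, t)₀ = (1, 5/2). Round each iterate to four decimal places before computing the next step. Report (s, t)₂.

At (1, 5/2): F = (-5.2500, -9.5000).
Jacobian J = [[4·s·t, 2·s^2 - 2·t], [-3·t^2 + 2·t, -6·s·t + 2·s + 2·t]].
At the point, J = [[10.0000, -3.0000], [-13.7500, -8.0000]] (det J = -121.2500).
Solving J·Δ = −F gives Δ = (0.1113, -1.3789).
Then the next iterate is (s, t)₁ = (1.1113, 1.1211).
Round to (1.1113, 1.1211) and repeat: F = (-2.487776, -2.441641), J = [[4.983514, 0.227775], [-1.528396, -3.010471]].
Δ = (0.5490, -1.0898), so (s, t)₂ = (1.6603, 0.0313).

(1.6603, 0.0313)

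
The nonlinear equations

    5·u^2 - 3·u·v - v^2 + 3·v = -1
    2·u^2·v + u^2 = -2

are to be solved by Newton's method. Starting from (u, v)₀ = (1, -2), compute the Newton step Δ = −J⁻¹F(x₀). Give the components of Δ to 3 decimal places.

At (1, -2): F = (2.000, -1.000).
Jacobian J = [[10·u - 3·v, -3·u - 2·v + 3], [4·u·v + 2·u, 2·u^2]].
At the point, J = [[16.000, 4.000], [-6.000, 2.000]] (det J = 56.000).
Solving J·Δ = −F gives Δ = (-0.143, 0.071).

(-0.143, 0.071)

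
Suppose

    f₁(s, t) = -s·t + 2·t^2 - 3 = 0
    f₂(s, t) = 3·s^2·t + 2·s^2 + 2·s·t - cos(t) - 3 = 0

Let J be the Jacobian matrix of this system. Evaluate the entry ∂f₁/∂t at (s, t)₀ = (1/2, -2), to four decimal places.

∂f₁/∂t = -s + 4·t.
At (1/2, -2) this is -8.5000.

-8.5000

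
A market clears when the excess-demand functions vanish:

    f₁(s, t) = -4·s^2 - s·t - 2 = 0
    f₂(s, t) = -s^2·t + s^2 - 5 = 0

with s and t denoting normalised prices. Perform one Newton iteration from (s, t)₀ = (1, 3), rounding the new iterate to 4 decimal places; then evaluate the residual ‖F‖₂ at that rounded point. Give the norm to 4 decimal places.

3.6323

At (1, 3): F = (-9.0000, -7.0000).
Jacobian J = [[-8·s - t, -s], [-2·s·t + 2·s, -s^2]].
At the point, J = [[-11.0000, -1.0000], [-4.0000, -1.0000]] (det J = 7.0000).
Solving J·Δ = −F gives Δ = (-0.2857, -5.8571).
Then the next iterate is (s, t)₁ = (0.7143, -2.8571).
Re-evaluating at (0.7143, -2.8571): F = (-2.000071, -3.032013), so ‖F‖₂ = 3.6323.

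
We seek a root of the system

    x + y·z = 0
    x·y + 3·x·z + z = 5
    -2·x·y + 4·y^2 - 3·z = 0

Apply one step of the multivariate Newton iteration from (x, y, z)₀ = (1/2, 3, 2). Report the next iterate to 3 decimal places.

(0.797, 1.719, 0.588)

At (1/2, 3, 2): F = (6.500, 1.500, 27.000).
Jacobian J = [[1, z, y], [y + 3·z, x, 3·x + 1], [-2·y, -2·x + 8·y, -3]].
At the point, J = [[1.000, 2.000, 3.000], [9.000, 0.500, 2.500], [-6.000, 23.000, -3.000]] (det J = 595.000).
Solving J·Δ = −F gives Δ = (0.297, -1.281, -1.412).
Then the next iterate is (x, y, z)₁ = (0.797, 1.719, 0.588).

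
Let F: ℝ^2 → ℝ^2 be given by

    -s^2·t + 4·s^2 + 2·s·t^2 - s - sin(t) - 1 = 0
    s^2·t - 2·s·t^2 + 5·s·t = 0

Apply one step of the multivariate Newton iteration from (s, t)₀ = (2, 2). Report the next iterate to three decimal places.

(0.773, 1.864)

At (2, 2): F = (20.09070, 12.000).
Jacobian J = [[-2·s·t + 8·s + 2·t^2 - 1, -s^2 + 4·s·t - cos(t)], [2·s·t - 2·t^2 + 5·t, s^2 - 4·s·t + 5·s]].
At the point, J = [[15.000, 12.41615], [10.000, -2.000]] (det J = -154.16147).
Solving J·Δ = −F gives Δ = (-1.227, -0.136).
Then the next iterate is (s, t)₁ = (0.773, 1.864).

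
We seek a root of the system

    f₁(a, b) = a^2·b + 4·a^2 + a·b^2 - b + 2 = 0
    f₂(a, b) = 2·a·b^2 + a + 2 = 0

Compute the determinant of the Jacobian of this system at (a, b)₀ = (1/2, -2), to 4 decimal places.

J = [[2·a·b + 8·a + b^2, a^2 + 2·a·b - 1], [2·b^2 + 1, 4·a·b]].
At the point, J = [[6.0000, -2.7500], [9.0000, -4.0000]].
det J = 0.7500.

0.7500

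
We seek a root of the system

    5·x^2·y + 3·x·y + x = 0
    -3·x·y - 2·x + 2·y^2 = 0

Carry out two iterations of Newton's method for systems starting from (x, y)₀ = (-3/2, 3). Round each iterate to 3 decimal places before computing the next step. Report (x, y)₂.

At (-3/2, 3): F = (18.750, 34.500).
Jacobian J = [[10·x·y + 3·y + 1, 5·x^2 + 3·x], [-3·y - 2, -3·x + 4·y]].
At the point, J = [[-35.000, 6.750], [-11.000, 16.500]] (det J = -503.250).
Solving J·Δ = −F gives Δ = (0.152, -1.990).
Then the next iterate is (x, y)₁ = (-1.348, 1.010).
Round to (-1.348, 1.010) and repeat: F = (3.74394, 8.82064), J = [[-9.58480, 5.04152], [-5.030, 8.084]].
Δ = (-0.272, -1.261), so (x, y)₂ = (-1.620, -0.251).

(-1.620, -0.251)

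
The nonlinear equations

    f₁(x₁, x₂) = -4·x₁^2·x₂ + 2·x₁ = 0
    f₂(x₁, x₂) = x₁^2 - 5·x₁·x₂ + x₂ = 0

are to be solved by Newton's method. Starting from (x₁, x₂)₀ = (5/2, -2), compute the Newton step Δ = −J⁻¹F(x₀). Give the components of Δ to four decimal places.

At (5/2, -2): F = (55.0000, 29.2500).
Jacobian J = [[-8·x₁·x₂ + 2, -4·x₁^2], [2·x₁ - 5·x₂, -5·x₁ + 1]].
At the point, J = [[42.0000, -25.0000], [15.0000, -11.5000]] (det J = -108.0000).
Solving J·Δ = −F gives Δ = (0.9144, 3.7361).

(0.9144, 3.7361)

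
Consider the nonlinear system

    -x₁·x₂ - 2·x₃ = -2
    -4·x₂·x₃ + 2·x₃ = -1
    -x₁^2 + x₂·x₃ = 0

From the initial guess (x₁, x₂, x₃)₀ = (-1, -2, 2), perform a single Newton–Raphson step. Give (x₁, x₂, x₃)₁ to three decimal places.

At (-1, -2, 2): F = (-4.000, 21.000, -5.000).
Jacobian J = [[-x₂, -x₁, -2], [0, -4·x₃, -4·x₂ + 2], [-2·x₁, x₃, x₂]].
At the point, J = [[2.000, 1.000, -2.000], [0.000, -8.000, 10.000], [2.000, 2.000, -2.000]] (det J = -20.000).
Solving J·Δ = −F gives Δ = (0.200, 1.000, -1.300).
Then the next iterate is (x₁, x₂, x₃)₁ = (-0.800, -1.000, 0.700).

(-0.800, -1.000, 0.700)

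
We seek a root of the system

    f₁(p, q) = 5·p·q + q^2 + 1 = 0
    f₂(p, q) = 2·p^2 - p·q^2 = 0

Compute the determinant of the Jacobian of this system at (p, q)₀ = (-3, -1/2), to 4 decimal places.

-188.5000

J = [[5·q, 5·p + 2·q], [4·p - q^2, -2·p·q]].
At the point, J = [[-2.5000, -16.0000], [-12.2500, -3.0000]].
det J = -188.5000.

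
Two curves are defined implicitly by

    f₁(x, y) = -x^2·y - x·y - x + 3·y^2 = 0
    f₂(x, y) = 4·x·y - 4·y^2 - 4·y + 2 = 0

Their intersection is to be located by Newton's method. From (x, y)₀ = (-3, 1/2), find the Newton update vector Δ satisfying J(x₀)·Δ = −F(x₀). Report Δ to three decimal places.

(-1.500, -0.500)

At (-3, 1/2): F = (0.750, -7.000).
Jacobian J = [[-2·x·y - y - 1, -x^2 - x + 6·y], [4·y, 4·x - 8·y - 4]].
At the point, J = [[1.500, -3.000], [2.000, -20.000]] (det J = -24.000).
Solving J·Δ = −F gives Δ = (-1.500, -0.500).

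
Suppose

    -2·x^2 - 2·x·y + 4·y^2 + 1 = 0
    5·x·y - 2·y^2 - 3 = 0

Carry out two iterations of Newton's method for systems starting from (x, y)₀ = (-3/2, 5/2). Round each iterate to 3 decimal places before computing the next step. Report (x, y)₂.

(0.094, 0.509)

At (-3/2, 5/2): F = (29.000, -34.250).
Jacobian J = [[-4·x - 2·y, -2·x + 8·y], [5·y, 5·x - 4·y]].
At the point, J = [[1.000, 23.000], [12.500, -17.500]] (det J = -305.000).
Solving J·Δ = −F gives Δ = (0.919, -1.301).
Then the next iterate is (x, y)₁ = (-0.581, 1.199).
Round to (-0.581, 1.199) and repeat: F = (7.46852, -9.35830), J = [[-0.074, 10.754], [5.995, -7.701]].
Δ = (0.675, -0.690), so (x, y)₂ = (0.094, 0.509).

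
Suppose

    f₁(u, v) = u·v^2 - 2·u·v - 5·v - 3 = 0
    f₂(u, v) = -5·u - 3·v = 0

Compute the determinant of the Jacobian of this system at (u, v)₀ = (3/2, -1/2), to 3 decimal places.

-51.250

J = [[v^2 - 2·v, 2·u·v - 2·u - 5], [-5, -3]].
At the point, J = [[1.250, -9.500], [-5.000, -3.000]].
det J = -51.250.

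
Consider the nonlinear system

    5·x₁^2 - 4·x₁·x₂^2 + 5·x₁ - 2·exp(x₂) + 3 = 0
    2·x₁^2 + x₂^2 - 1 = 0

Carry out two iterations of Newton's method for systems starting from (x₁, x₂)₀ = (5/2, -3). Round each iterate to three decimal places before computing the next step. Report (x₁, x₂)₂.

(7.475, 3.090)

At (5/2, -3): F = (-43.34957, 20.500).
Jacobian J = [[10·x₁ - 4·x₂^2 + 5, -8·x₁·x₂ - 2·exp(x₂)], [4·x₁, 2·x₂]].
At the point, J = [[-6.000, 59.90043], [10.000, -6.000]] (det J = -563.00426).
Solving J·Δ = −F gives Δ = (-1.719, 0.551).
Then the next iterate is (x₁, x₂)₁ = (0.781, -2.449).
Round to (0.781, -2.449) and repeat: F = (-8.95446, 6.21752), J = [[-11.18040, 15.12859], [3.124, -4.898]].
Δ = (6.694, 5.539), so (x₁, x₂)₂ = (7.475, 3.090).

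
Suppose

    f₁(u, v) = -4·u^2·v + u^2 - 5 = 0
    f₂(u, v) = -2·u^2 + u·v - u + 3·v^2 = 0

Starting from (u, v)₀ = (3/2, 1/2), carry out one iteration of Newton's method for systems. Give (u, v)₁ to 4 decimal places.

At (3/2, 1/2): F = (-7.2500, -4.5000).
Jacobian J = [[-8·u·v + 2·u, -4·u^2], [-4·u + v - 1, u + 6·v]].
At the point, J = [[-3.0000, -9.0000], [-6.5000, 4.5000]] (det J = -72.0000).
Solving J·Δ = −F gives Δ = (-1.0156, -0.4670).
Then the next iterate is (u, v)₁ = (0.4844, 0.0330).

(0.4844, 0.0330)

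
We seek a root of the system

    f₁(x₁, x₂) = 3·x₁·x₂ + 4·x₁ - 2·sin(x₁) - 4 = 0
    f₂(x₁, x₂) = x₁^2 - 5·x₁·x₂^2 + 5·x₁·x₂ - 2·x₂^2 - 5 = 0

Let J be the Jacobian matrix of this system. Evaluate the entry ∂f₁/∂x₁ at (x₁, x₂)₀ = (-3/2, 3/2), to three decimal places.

8.359

∂f₁/∂x₁ = 3·x₂ - 2·cos(x₁) + 4.
At (-3/2, 3/2) this is 8.359.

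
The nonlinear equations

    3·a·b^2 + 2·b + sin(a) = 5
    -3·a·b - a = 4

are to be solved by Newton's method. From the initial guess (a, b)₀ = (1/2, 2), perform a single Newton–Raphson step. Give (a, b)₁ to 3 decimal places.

At (1/2, 2): F = (5.47943, -7.500).
Jacobian J = [[3·b^2 + cos(a), 6·a·b + 2], [-3·b - 1, -3·a]].
At the point, J = [[12.87758, 8.000], [-7.000, -1.500]] (det J = 36.68363).
Solving J·Δ = −F gives Δ = (-1.412, 1.587).
Then the next iterate is (a, b)₁ = (-0.912, 3.587).

(-0.912, 3.587)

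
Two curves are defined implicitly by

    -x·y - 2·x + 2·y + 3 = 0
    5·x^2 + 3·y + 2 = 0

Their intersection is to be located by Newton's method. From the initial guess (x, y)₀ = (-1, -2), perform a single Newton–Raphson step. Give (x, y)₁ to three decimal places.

At (-1, -2): F = (-1.000, 1.000).
Jacobian J = [[-y - 2, -x + 2], [10·x, 3]].
At the point, J = [[0.000, 3.000], [-10.000, 3.000]] (det J = 30.000).
Solving J·Δ = −F gives Δ = (0.200, 0.333).
Then the next iterate is (x, y)₁ = (-0.800, -1.667).

(-0.800, -1.667)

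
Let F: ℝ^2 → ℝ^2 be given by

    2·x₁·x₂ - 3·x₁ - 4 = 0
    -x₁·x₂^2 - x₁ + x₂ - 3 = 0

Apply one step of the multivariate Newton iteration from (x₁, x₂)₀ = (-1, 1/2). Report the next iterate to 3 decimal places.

(-2.000, 0.500)

At (-1, 1/2): F = (-2.000, -1.250).
Jacobian J = [[2·x₂ - 3, 2·x₁], [-x₂^2 - 1, -2·x₁·x₂ + 1]].
At the point, J = [[-2.000, -2.000], [-1.250, 2.000]] (det J = -6.500).
Solving J·Δ = −F gives Δ = (-1.000, 0.000).
Then the next iterate is (x₁, x₂)₁ = (-2.000, 0.500).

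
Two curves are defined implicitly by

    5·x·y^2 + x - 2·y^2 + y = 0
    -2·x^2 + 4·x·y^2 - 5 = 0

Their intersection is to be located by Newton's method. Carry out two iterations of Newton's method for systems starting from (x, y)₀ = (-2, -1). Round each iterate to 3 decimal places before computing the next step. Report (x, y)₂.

(1.166, -1.034)

At (-2, -1): F = (-15.000, -21.000).
Jacobian J = [[5·y^2 + 1, 10·x·y - 4·y + 1], [-4·x + 4·y^2, 8·x·y]].
At the point, J = [[6.000, 25.000], [12.000, 16.000]] (det J = -204.000).
Solving J·Δ = −F gives Δ = (1.397, 0.265).
Then the next iterate is (x, y)₁ = (-0.603, -0.735).
Round to (-0.603, -0.735) and repeat: F = (-4.04723, -7.03024), J = [[3.70112, 8.37205], [4.57290, 3.54564]].
Δ = (1.769, -0.299), so (x, y)₂ = (1.166, -1.034).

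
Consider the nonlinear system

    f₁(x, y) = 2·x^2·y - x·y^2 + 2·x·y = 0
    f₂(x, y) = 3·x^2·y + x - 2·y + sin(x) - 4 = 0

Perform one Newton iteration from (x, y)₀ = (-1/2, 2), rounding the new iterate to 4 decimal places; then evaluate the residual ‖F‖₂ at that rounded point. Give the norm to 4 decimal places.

10.3567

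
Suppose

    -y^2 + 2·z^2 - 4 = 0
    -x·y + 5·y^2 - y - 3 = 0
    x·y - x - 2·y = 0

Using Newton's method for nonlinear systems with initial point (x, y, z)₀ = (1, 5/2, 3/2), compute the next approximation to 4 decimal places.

(2.7891, 1.6836, 1.7780)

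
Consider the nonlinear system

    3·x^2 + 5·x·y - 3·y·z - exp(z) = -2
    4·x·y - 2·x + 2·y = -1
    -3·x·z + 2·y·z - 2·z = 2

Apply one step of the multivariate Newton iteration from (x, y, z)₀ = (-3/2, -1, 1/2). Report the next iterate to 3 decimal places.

(-1.162, 0.492, 2.030)

At (-3/2, -1, 1/2): F = (16.10128, 8.000, -1.750).
Jacobian J = [[6·x + 5·y, 5·x - 3·z, -3·y - exp(z)], [4·y - 2, 4·x + 2, 0], [-3·z, 2·z, -3·x + 2·y - 2]].
At the point, J = [[-14.000, -9.000, 1.35128], [-6.000, -4.000, 0.000], [-1.500, 1.000, 0.500]] (det J = -15.21534).
Solving J·Δ = −F gives Δ = (0.338, 1.492, 1.530).
Then the next iterate is (x, y, z)₁ = (-1.162, 0.492, 2.030).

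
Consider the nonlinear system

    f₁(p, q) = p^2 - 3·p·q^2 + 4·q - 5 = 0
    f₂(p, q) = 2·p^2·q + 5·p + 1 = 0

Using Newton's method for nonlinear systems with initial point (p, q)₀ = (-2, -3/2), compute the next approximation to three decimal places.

(-0.408, -2.258)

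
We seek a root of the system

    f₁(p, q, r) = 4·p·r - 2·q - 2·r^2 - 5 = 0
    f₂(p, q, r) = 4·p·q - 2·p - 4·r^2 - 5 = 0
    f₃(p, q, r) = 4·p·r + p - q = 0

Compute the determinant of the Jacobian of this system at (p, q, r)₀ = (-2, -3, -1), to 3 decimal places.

J = [[4·r, -2, 4·p - 4·r], [4·q - 2, 4·p, -8·r], [4·r + 1, -1, 4·p]].
At the point, J = [[-4.000, -2.000, -4.000], [-14.000, -8.000, 8.000], [-3.000, -1.000, -8.000]].
det J = 24.000.

24.000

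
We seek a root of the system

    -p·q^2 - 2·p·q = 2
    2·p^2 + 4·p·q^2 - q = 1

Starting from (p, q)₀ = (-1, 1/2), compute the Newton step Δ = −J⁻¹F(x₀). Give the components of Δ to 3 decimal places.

(-0.344, 0.107)

At (-1, 1/2): F = (-0.750, -0.500).
Jacobian J = [[-q^2 - 2·q, -2·p·q - 2·p], [4·p + 4·q^2, 8·p·q - 1]].
At the point, J = [[-1.250, 3.000], [-3.000, -5.000]] (det J = 15.250).
Solving J·Δ = −F gives Δ = (-0.344, 0.107).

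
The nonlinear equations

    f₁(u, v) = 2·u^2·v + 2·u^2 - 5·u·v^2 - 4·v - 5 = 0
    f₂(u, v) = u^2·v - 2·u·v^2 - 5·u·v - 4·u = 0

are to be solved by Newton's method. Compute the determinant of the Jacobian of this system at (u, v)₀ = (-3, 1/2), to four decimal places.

-287.5000

J = [[4·u·v + 4·u - 5·v^2, 2·u^2 - 10·u·v - 4], [2·u·v - 2·v^2 - 5·v - 4, u^2 - 4·u·v - 5·u]].
At the point, J = [[-19.2500, 29.0000], [-10.0000, 30.0000]].
det J = -287.5000.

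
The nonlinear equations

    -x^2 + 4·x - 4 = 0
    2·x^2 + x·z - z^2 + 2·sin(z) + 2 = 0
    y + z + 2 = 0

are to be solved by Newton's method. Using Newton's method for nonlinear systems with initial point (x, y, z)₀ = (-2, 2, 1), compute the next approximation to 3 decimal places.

(0.000, -1.179, -0.821)

At (-2, 2, 1): F = (-16.000, 8.68294, 5.000).
Jacobian J = [[-2·x + 4, 0, 0], [4·x + z, 0, x - 2·z + 2·cos(z)], [0, 1, 1]].
At the point, J = [[8.000, 0.000, 0.000], [-7.000, 0.000, -2.91940], [0.000, 1.000, 1.000]] (det J = 23.35516).
Solving J·Δ = −F gives Δ = (2.000, -3.179, -1.821).
Then the next iterate is (x, y, z)₁ = (0.000, -1.179, -0.821).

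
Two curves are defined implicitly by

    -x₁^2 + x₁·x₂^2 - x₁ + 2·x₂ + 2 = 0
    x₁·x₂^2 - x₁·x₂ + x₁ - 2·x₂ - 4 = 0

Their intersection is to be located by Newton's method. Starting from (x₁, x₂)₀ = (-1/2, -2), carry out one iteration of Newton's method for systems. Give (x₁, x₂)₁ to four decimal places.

At (-1/2, -2): F = (-3.7500, -3.5000).
Jacobian J = [[-2·x₁ + x₂^2 - 1, 2·x₁·x₂ + 2], [x₂^2 - x₂ + 1, 2·x₁·x₂ - x₁ - 2]].
At the point, J = [[4.0000, 4.0000], [7.0000, 0.5000]] (det J = -26.0000).
Solving J·Δ = −F gives Δ = (0.4663, 0.4712).
Then the next iterate is (x₁, x₂)₁ = (-0.0337, -1.5288).

(-0.0337, -1.5288)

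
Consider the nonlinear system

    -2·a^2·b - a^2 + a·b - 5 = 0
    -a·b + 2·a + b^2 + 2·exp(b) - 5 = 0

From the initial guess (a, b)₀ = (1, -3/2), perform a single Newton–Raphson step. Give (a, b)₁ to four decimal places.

At (1, -3/2): F = (-4.5000, 1.196260).
Jacobian J = [[-4·a·b - 2·a + b, -2·a^2 + a], [-b + 2, -a + 2·b + 2·exp(b)]].
At the point, J = [[2.5000, -1.0000], [3.5000, -3.553740]] (det J = -5.384349).
Solving J·Δ = −F gives Δ = (3.1922, 3.4806).
Then the next iterate is (a, b)₁ = (4.1922, 1.9806).

(4.1922, 1.9806)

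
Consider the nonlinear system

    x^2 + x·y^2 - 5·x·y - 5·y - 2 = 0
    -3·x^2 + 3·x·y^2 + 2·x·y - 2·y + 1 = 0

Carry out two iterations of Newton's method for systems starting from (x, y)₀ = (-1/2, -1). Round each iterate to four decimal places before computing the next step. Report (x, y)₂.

At (-1/2, -1): F = (0.2500, 1.7500).
Jacobian J = [[2·x + y^2 - 5·y, 2·x·y - 5·x - 5], [-6·x + 3·y^2 + 2·y, 6·x·y + 2·x - 2]].
At the point, J = [[5.0000, -1.5000], [4.0000, 0.0000]] (det J = 6.0000).
Solving J·Δ = −F gives Δ = (-0.4375, -1.2917).
Then the next iterate is (x, y)₁ = (-0.9375, -2.2917).
Round to (-0.9375, -2.2917) and repeat: F = (-5.328583, -7.527319), J = [[14.835389, 3.984438], [16.797267, 9.015813]].
Δ = (0.2701, 0.3317), so (x, y)₂ = (-0.6674, -1.9600).

(-0.6674, -1.9600)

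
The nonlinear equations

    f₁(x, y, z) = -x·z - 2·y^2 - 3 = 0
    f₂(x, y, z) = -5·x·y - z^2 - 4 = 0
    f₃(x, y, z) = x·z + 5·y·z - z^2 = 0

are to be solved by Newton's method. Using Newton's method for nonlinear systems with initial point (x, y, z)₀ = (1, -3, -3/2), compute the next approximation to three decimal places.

(0.866, -1.311, -0.929)

At (1, -3, -3/2): F = (-19.500, 8.750, 18.750).
Jacobian J = [[-z, -4·y, -x], [-5·y, -5·x, -2·z], [z, 5·z, x + 5·y - 2·z]].
At the point, J = [[1.500, 12.000, -1.000], [15.000, -5.000, 3.000], [-1.500, -7.500, -11.000]] (det J = 2162.250).
Solving J·Δ = −F gives Δ = (-0.134, 1.689, 0.571).
Then the next iterate is (x, y, z)₁ = (0.866, -1.311, -0.929).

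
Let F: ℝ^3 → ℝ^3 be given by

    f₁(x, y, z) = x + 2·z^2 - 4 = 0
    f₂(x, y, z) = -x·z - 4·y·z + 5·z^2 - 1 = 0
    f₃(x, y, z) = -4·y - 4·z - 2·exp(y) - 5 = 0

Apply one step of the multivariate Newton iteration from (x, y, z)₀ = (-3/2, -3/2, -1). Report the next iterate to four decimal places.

(9.8087, -2.2321, 0.9522)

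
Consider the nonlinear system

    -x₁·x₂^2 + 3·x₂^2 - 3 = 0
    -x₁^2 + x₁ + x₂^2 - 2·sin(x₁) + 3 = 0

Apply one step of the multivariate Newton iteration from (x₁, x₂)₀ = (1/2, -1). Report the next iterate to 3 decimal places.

At (1/2, -1): F = (-0.500, 3.29115).
Jacobian J = [[-x₂^2, -2·x₁·x₂ + 6·x₂], [-2·x₁ - 2·cos(x₁) + 1, 2·x₂]].
At the point, J = [[-1.000, -5.000], [-1.75517, -2.000]] (det J = -6.77583).
Solving J·Δ = −F gives Δ = (2.576, -0.615).
Then the next iterate is (x₁, x₂)₁ = (3.076, -1.615).

(3.076, -1.615)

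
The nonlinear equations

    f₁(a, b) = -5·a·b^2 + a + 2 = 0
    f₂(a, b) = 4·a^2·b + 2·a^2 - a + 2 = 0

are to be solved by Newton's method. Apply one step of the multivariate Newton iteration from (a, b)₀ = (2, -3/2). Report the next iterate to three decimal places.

At (2, -3/2): F = (-18.500, -16.000).
Jacobian J = [[-5·b^2 + 1, -10·a·b], [8·a·b + 4·a - 1, 4·a^2]].
At the point, J = [[-10.250, 30.000], [-17.000, 16.000]] (det J = 346.000).
Solving J·Δ = −F gives Δ = (-0.532, 0.435).
Then the next iterate is (a, b)₁ = (1.468, -1.065).

(1.468, -1.065)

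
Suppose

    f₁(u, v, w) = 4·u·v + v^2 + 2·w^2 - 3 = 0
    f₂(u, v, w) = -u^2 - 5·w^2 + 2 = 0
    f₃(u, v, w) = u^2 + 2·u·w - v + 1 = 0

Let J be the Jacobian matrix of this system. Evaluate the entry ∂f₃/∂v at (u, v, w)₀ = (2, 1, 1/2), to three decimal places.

-1.000

∂f₃/∂v = -1.
At (2, 1, 1/2) this is -1.000.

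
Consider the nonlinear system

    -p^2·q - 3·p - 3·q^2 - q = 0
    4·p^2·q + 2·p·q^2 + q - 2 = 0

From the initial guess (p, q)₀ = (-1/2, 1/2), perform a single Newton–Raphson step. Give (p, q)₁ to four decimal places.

At (-1/2, 1/2): F = (0.1250, -1.2500).
Jacobian J = [[-2·p·q - 3, -p^2 - 6·q - 1], [8·p·q + 2·q^2, 4·p^2 + 4·p·q + 1]].
At the point, J = [[-2.5000, -4.2500], [-1.5000, 1.0000]] (det J = -8.8750).
Solving J·Δ = −F gives Δ = (-0.5845, 0.3732).
Then the next iterate is (p, q)₁ = (-1.0845, 0.8732).

(-1.0845, 0.8732)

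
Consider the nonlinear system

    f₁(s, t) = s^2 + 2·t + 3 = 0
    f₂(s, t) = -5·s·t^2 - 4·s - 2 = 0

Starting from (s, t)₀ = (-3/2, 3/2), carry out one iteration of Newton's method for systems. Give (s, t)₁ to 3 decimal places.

At (-3/2, 3/2): F = (8.250, 20.875).
Jacobian J = [[2·s, 2], [-5·t^2 - 4, -10·s·t]].
At the point, J = [[-3.000, 2.000], [-15.250, 22.500]] (det J = -37.000).
Solving J·Δ = −F gives Δ = (3.889, 1.708).
Then the next iterate is (s, t)₁ = (2.389, 3.208).

(2.389, 3.208)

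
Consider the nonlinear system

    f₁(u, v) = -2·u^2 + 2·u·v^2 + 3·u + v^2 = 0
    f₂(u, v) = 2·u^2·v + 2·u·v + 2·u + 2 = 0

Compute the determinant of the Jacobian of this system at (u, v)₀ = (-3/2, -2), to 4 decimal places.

J = [[-4·u + 2·v^2 + 3, 4·u·v + 2·v], [4·u·v + 2·v + 2, 2·u^2 + 2·u]].
At the point, J = [[17.0000, 8.0000], [10.0000, 1.5000]].
det J = -54.5000.

-54.5000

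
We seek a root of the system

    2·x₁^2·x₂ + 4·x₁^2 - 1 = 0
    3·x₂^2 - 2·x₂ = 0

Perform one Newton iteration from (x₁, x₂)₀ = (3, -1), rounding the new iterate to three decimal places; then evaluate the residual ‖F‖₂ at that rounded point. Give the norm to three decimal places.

1.225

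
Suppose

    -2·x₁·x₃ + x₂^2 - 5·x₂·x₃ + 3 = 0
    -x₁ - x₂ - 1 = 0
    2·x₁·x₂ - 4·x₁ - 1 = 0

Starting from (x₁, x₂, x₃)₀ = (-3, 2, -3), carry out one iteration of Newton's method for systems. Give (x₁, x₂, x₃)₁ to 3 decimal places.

At (-3, 2, -3): F = (19.000, 0.000, -1.000).
Jacobian J = [[-2·x₃, 2·x₂ - 5·x₃, -2·x₁ - 5·x₂], [-1, -1, 0], [2·x₂ - 4, 2·x₁, 0]].
At the point, J = [[6.000, 19.000, -4.000], [-1.000, -1.000, 0.000], [0.000, -6.000, 0.000]] (det J = -24.000).
Solving J·Δ = −F gives Δ = (0.167, -0.167, 4.208).
Then the next iterate is (x₁, x₂, x₃)₁ = (-2.833, 1.833, 1.208).

(-2.833, 1.833, 1.208)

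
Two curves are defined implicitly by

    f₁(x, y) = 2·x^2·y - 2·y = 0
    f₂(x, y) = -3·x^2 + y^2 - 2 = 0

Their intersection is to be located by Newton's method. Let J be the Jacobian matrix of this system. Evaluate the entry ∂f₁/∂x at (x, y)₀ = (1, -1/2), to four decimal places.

-2.0000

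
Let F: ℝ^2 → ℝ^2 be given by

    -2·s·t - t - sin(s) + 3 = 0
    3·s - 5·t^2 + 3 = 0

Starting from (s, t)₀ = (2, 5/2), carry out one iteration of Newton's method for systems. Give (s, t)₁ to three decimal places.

At (2, 5/2): F = (-10.40930, -22.250).
Jacobian J = [[-2·t - cos(s), -2·s - 1], [3, -10·t]].
At the point, J = [[-4.58385, -5.000], [3.000, -25.000]] (det J = 129.59633).
Solving J·Δ = −F gives Δ = (-1.150, -1.028).
Then the next iterate is (s, t)₁ = (0.850, 1.472).

(0.850, 1.472)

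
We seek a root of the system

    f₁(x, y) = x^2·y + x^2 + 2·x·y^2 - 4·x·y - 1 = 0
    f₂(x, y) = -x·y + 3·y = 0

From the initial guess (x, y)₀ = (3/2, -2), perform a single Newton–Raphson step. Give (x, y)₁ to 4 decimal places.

(1.8162, -0.4216)

At (3/2, -2): F = (20.7500, -3.0000).
Jacobian J = [[2·x·y + 2·x + 2·y^2 - 4·y, x^2 + 4·x·y - 4·x], [-y, -x + 3]].
At the point, J = [[13.0000, -15.7500], [2.0000, 1.5000]] (det J = 51.0000).
Solving J·Δ = −F gives Δ = (0.3162, 1.5784).
Then the next iterate is (x, y)₁ = (1.8162, -0.4216).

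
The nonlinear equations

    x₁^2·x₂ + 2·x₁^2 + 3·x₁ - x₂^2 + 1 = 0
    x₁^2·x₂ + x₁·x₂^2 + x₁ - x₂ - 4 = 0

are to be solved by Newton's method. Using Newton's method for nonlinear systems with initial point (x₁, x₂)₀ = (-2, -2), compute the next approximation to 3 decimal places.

(-1.141, -1.197)

At (-2, -2): F = (-9.000, -20.000).
Jacobian J = [[2·x₁·x₂ + 4·x₁ + 3, x₁^2 - 2·x₂], [2·x₁·x₂ + x₂^2 + 1, x₁^2 + 2·x₁·x₂ - 1]].
At the point, J = [[3.000, 8.000], [13.000, 11.000]] (det J = -71.000).
Solving J·Δ = −F gives Δ = (0.859, 0.803).
Then the next iterate is (x₁, x₂)₁ = (-1.141, -1.197).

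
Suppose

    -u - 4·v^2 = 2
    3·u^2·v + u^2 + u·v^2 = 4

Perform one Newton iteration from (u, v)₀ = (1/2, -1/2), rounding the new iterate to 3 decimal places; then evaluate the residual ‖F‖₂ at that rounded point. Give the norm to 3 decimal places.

5461.475

At (1/2, -1/2): F = (-3.500, -4.000).
Jacobian J = [[-1, -8·v], [6·u·v + 2·u + v^2, 3·u^2 + 2·u·v]].
At the point, J = [[-1.000, 4.000], [-0.250, 0.250]] (det J = 0.750).
Solving J·Δ = −F gives Δ = (-20.167, -4.167).
Then the next iterate is (u, v)₁ = (-19.667, -4.667).
Re-evaluating at (-19.667, -4.667): F = (-69.45656, -5461.03309), so ‖F‖₂ = 5461.475.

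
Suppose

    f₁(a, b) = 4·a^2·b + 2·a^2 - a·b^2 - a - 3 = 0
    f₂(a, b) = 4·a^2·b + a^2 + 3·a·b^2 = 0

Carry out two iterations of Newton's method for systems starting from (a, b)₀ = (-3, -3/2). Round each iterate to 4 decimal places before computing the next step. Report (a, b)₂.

(-1.3875, -0.5720)

At (-3, -3/2): F = (-29.2500, -65.2500).
Jacobian J = [[8·a·b + 4·a - b^2 - 1, 4·a^2 - 2·a·b], [8·a·b + 2·a + 3·b^2, 4·a^2 + 6·a·b]].
At the point, J = [[20.7500, 27.0000], [36.7500, 63.0000]] (det J = 315.0000).
Solving J·Δ = −F gives Δ = (0.2571, 0.8857).
Then the next iterate is (a, b)₁ = (-2.7429, -0.6143).
Round to (-2.7429, -0.6143) and repeat: F = (-2.661771, -14.068464), J = [[1.130743, 26.724075], [9.126001, 40.203782]].
Δ = (1.3554, 0.0423), so (a, b)₂ = (-1.3875, -0.5720).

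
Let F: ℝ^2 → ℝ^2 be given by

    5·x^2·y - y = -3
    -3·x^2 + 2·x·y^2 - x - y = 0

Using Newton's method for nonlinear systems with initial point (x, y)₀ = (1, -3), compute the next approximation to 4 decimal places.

(0.8584, -1.8121)

At (1, -3): F = (-9.0000, 17.0000).
Jacobian J = [[10·x·y, 5·x^2 - 1], [-6·x + 2·y^2 - 1, 4·x·y - 1]].
At the point, J = [[-30.0000, 4.0000], [11.0000, -13.0000]] (det J = 346.0000).
Solving J·Δ = −F gives Δ = (-0.1416, 1.1879).
Then the next iterate is (x, y)₁ = (0.8584, -1.8121).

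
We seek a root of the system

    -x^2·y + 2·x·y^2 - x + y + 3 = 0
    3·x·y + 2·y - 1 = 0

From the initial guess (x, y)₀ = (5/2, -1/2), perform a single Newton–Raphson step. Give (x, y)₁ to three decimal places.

(7.293, 0.862)

At (5/2, -1/2): F = (4.375, -5.750).
Jacobian J = [[-2·x·y + 2·y^2 - 1, -x^2 + 4·x·y + 1], [3·y, 3·x + 2]].
At the point, J = [[2.000, -10.250], [-1.500, 9.500]] (det J = 3.625).
Solving J·Δ = −F gives Δ = (4.793, 1.362).
Then the next iterate is (x, y)₁ = (7.293, 0.862).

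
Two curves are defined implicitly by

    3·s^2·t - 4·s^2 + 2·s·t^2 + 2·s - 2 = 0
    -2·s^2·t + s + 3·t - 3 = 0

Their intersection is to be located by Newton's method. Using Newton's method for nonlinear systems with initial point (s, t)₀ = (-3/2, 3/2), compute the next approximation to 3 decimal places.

(-1.550, -3.333)

At (-3/2, 3/2): F = (-10.625, -6.750).
Jacobian J = [[6·s·t - 8·s + 2·t^2 + 2, 3·s^2 + 4·s·t], [-4·s·t + 1, -2·s^2 + 3]].
At the point, J = [[5.000, -2.250], [10.000, -1.500]] (det J = 15.000).
Solving J·Δ = −F gives Δ = (-0.050, -4.833).
Then the next iterate is (s, t)₁ = (-1.550, -3.333).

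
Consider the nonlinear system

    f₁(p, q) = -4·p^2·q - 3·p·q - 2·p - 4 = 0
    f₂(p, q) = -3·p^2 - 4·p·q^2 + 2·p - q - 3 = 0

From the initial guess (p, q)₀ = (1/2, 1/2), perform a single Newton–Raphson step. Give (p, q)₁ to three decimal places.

(-0.315, -0.207)

At (1/2, 1/2): F = (-6.250, -3.750).
Jacobian J = [[-8·p·q - 3·q - 2, -4·p^2 - 3·p], [-6·p - 4·q^2 + 2, -8·p·q - 1]].
At the point, J = [[-5.500, -2.500], [-2.000, -3.000]] (det J = 11.500).
Solving J·Δ = −F gives Δ = (-0.815, -0.707).
Then the next iterate is (p, q)₁ = (-0.315, -0.207).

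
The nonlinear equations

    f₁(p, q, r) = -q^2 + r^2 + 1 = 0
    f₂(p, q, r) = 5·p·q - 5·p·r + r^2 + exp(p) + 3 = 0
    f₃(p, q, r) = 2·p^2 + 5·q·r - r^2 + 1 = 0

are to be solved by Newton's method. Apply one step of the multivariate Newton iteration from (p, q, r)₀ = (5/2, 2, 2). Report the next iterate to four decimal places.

At (5/2, 2, 2): F = (1.0000, 19.182494, 29.5000).
Jacobian J = [[0, -2·q, 2·r], [5·q - 5·r + exp(p), 5·p, -5·p + 2·r], [4·p, 5·r, 5·q - 2·r]].
At the point, J = [[0.0000, -4.0000, 4.0000], [12.182494, 12.5000, -8.5000], [10.0000, 10.0000, 6.0000]] (det J = 619.679613).
Solving J·Δ = −F gives Δ = (-1.4777, -0.8265, -1.0765).
Then the next iterate is (p, q, r)₁ = (1.0223, 1.1735, 0.9235).

(1.0223, 1.1735, 0.9235)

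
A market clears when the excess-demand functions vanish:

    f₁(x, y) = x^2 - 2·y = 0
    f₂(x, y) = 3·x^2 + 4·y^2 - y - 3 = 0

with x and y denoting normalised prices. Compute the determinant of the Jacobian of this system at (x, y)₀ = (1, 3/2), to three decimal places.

34.000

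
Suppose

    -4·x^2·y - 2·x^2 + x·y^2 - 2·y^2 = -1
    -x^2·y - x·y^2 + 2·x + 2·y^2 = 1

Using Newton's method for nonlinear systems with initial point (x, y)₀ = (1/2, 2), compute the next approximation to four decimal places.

(0.4260, 0.9920)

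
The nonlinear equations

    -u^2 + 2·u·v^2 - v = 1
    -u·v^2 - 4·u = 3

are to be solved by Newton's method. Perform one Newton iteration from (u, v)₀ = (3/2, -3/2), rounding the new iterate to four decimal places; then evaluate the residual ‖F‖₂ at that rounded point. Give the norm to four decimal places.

At (3/2, -3/2): F = (5.0000, -12.3750).
Jacobian J = [[-2·u + 2·v^2, 4·u·v - 1], [-v^2 - 4, -2·u·v]].
At the point, J = [[1.5000, -10.0000], [-6.2500, 4.5000]] (det J = -55.7500).
Solving J·Δ = −F gives Δ = (-1.8161, 0.2276).
Then the next iterate is (u, v)₁ = (-0.3161, -1.2724).
Re-evaluating at (-0.3161, -1.2724): F = (-0.851052, -1.223834), so ‖F‖₂ = 1.4907.

1.4907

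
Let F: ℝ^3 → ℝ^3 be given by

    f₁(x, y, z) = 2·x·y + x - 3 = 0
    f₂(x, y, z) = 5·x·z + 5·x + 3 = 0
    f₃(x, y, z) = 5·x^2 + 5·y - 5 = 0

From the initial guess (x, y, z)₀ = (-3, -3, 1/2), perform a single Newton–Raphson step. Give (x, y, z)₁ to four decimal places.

At (-3, -3, 1/2): F = (12.0000, -19.5000, 25.0000).
Jacobian J = [[2·y + 1, 2·x, 0], [5·z + 5, 0, 5·x], [10·x, 5, 0]].
At the point, J = [[-5.0000, -6.0000, 0.0000], [7.5000, 0.0000, -15.0000], [-30.0000, 5.0000, 0.0000]] (det J = -3075.0000).
Solving J·Δ = −F gives Δ = (1.0244, 1.1463, -0.7878).
Then the next iterate is (x, y, z)₁ = (-1.9756, -1.8537, -0.2878).

(-1.9756, -1.8537, -0.2878)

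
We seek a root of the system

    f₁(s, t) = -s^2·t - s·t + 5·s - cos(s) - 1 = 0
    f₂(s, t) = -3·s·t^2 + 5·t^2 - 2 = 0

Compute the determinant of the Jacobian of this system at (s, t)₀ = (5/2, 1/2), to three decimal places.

-13.059

J = [[-2·s·t - t + sin(s) + 5, -s^2 - s], [-3·t^2, -6·s·t + 10·t]].
At the point, J = [[2.59847, -8.750], [-0.750, -2.500]].
det J = -13.059.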